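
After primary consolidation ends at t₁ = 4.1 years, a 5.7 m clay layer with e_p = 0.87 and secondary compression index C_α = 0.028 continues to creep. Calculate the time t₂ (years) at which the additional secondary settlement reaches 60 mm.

t₂ ≈ 20.7 years

S_s = C_α·H/(1+e_p)·log₁₀(t₂/t₁) ⇒ log₁₀(t₂/t₁) = S_s·(1+e_p)/(C_α·H).
log₁₀(t₂/t₁) = 0.06 × (1+0.87) / (0.028×5.7) = 0.703
t₂ = t₁ × 10^0.703 = 4.1 × 5.047 = 20.69 years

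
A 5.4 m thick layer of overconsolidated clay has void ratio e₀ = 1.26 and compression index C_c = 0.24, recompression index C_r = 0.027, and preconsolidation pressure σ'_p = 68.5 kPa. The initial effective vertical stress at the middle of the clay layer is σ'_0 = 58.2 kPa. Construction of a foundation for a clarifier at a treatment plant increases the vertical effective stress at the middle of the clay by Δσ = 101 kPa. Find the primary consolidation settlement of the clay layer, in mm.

S_c ≈ 215 mm

Final effective stress: σ'_f = 58.2 + 101 = 159.2 kPa.
σ'_f = 159.2 > σ'_p = 68.5 kPa, so the stress path crosses the preconsolidation pressure — recompression up to σ'_p, then virgin compression beyond:
S_c = H/(1+e₀)·[C_r·log₁₀(σ'_p/σ'_0) + C_c·log₁₀(σ'_f/σ'_p)]
    = 5.4/2.26 × [0.027×log₁₀(68.5/58.2) + 0.24×log₁₀(159.2/68.5)]
    = 2.3894 × [0.0019107 + 0.087901] = 0.2146 m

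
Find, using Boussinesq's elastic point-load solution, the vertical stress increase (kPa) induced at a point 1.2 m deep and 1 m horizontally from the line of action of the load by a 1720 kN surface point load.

Δσ_z ≈ 153 kPa

Boussinesq vertical stress below a point load on an elastic half-space:
Δσ_z = 3P/(2πz²) · [1 + (r/z)²]^(−5/2)
r/z = 1/1.2 = 0.83333; [1+(r/z)²]^(−5/2) = 0.26757.
Δσ_z = 3×1720/(2π×1.2²) × 0.26757 = 570.31 × 0.26757 = 152.6 kPa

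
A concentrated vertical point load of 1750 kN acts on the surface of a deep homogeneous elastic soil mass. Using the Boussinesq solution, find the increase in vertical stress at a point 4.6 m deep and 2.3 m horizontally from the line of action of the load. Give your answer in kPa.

Δσ_z ≈ 22.6 kPa

Boussinesq vertical stress below a point load on an elastic half-space:
Δσ_z = 3P/(2πz²) · [1 + (r/z)²]^(−5/2)
r/z = 2.3/4.6 = 0.5; [1+(r/z)²]^(−5/2) = 0.57243.
Δσ_z = 3×1750/(2π×4.6²) × 0.57243 = 39.488 × 0.57243 = 22.6 kPa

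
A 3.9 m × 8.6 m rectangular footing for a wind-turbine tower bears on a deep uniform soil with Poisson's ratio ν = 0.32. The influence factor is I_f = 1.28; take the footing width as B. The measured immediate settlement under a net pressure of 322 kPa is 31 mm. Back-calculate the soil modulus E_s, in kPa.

E_s ≈ 46500 kPa

S_e = q·B·(1−ν²)/E_s · I_f  ⇒  E_s = q·B·(1−ν²)·I_f / S_e.
E_s = 322 × 3.9 × 0.8976 × 1.28 / 0.031 = 46540 kPa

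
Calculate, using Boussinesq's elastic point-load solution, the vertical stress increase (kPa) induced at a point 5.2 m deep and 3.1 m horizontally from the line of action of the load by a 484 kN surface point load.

Δσ_z ≈ 4 kPa

Boussinesq vertical stress below a point load on an elastic half-space:
Δσ_z = 3P/(2πz²) · [1 + (r/z)²]^(−5/2)
r/z = 3.1/5.2 = 0.59615; [1+(r/z)²]^(−5/2) = 0.46755.
Δσ_z = 3×484/(2π×5.2²) × 0.46755 = 8.5463 × 0.46755 = 3.996 kPa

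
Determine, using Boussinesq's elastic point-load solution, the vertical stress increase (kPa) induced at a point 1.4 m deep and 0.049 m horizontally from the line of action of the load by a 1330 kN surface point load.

Δσ_z ≈ 323 kPa

Boussinesq vertical stress below a point load on an elastic half-space:
Δσ_z = 3P/(2πz²) · [1 + (r/z)²]^(−5/2)
r/z = 0.049/1.4 = 0.035; [1+(r/z)²]^(−5/2) = 0.99694.
Δσ_z = 3×1330/(2π×1.4²) × 0.99694 = 323.99 × 0.99694 = 323 kPa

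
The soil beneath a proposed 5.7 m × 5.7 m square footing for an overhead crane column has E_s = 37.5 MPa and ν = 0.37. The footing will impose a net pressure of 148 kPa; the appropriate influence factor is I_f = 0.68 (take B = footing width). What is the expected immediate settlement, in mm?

S_e ≈ 13.2 mm

Immediate (elastic) settlement: S_e = q·B·(1−ν²)/E_s · I_f.
E_s = 37.5 MPa = 37500 kPa.
S_e = 148 × 5.7 × (1 − 0.37²) / 37500 × 0.68
    = 148 × 5.7 × 0.8631 / 37500 × 0.68
    = 0.0132 m = 13.2 mm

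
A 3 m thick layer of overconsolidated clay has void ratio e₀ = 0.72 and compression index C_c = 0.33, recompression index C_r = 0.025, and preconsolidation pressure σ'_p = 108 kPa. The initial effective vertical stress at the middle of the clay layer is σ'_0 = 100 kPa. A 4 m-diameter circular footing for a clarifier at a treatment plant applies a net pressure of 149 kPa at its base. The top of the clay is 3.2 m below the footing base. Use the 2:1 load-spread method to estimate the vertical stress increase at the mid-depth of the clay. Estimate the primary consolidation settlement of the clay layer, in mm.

S_c ≈ 50.7 mm

Mid-depth of clay below the footing base: z = 3.2 + 3/2 = 4.7 m.
Stress increase at mid-clay by the 2:1 spreading method:
Δσ ≈ qD²/(D+z)² = 149×4²/(4+4.7)² = 31.497 kPa
Final effective stress: σ'_f = 100 + 31.497 = 131.5 kPa.
σ'_f = 131.5 > σ'_p = 108 kPa, so the stress path crosses the preconsolidation pressure — recompression up to σ'_p, then virgin compression beyond:
S_c = H/(1+e₀)·[C_r·log₁₀(σ'_p/σ'_0) + C_c·log₁₀(σ'_f/σ'_p)]
    = 3/1.72 × [0.025×log₁₀(108/100) + 0.33×log₁₀(131.5/108)]
    = 1.7442 × [0.00083559 + 0.028216] = 0.05067 m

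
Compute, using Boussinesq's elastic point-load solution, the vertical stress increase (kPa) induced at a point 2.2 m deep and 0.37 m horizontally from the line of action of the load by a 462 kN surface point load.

Δσ_z ≈ 42.5 kPa

Boussinesq vertical stress below a point load on an elastic half-space:
Δσ_z = 3P/(2πz²) · [1 + (r/z)²]^(−5/2)
r/z = 0.37/2.2 = 0.16818; [1+(r/z)²]^(−5/2) = 0.93264.
Δσ_z = 3×462/(2π×2.2²) × 0.93264 = 45.576 × 0.93264 = 42.51 kPa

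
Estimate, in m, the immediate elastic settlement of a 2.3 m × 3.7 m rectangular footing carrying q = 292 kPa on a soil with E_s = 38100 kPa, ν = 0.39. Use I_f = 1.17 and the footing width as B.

S_e ≈ 0.0175 m

Immediate (elastic) settlement: S_e = q·B·(1−ν²)/E_s · I_f.
S_e = 292 × 2.3 × (1 − 0.39²) / 38100 × 1.17
    = 292 × 2.3 × 0.8479 / 38100 × 1.17
    = 0.01749 m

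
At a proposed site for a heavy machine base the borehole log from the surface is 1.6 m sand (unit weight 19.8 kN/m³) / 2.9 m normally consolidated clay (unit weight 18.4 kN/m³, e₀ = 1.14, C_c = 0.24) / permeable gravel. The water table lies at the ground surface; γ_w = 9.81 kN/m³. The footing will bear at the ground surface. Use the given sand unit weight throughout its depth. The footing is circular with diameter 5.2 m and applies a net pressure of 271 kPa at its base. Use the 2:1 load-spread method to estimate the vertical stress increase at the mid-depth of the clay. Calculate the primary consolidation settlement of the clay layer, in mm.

Mid-depth of clay below the ground surface: z = 1.6 + 2.9/2 = 3.05 m.
Total vertical stress at mid-clay: σ_v = 19.8×1.6 + 18.4×1.45 = 58.36 kPa.
Pore pressure: u = 9.81×(3.05 − 0) = 29.921 kPa.
Initial effective stress: σ'_0 = σ_v − u = 58.36 − 29.921 = 28.439 kPa.
Stress increase at mid-clay by the 2:1 spreading method:
Δσ ≈ qD²/(D+z)² = 271×5.2²/(5.2+3.05)² = 107.66 kPa
Final effective stress: σ'_f = σ'_0 + Δσ = 28.439 + 107.66 = 136.1 kPa.
Normally consolidated clay, so the full stress increment lies on the virgin compression line:
S_c = C_c·H/(1+e₀)·log₁₀(σ'_f/σ'_0) = 0.24×2.9/(1+1.14)×log₁₀(136.1/28.439)
    = 0.32523 × 0.67994 = 0.2211 m

S_c ≈ 221 mm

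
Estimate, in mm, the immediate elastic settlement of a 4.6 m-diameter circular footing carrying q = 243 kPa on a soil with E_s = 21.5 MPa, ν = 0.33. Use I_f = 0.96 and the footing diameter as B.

Immediate (elastic) settlement: S_e = q·B·(1−ν²)/E_s · I_f.
E_s = 21.5 MPa = 21500 kPa.
S_e = 243 × 4.6 × (1 − 0.33²) / 21500 × 0.96
    = 243 × 4.6 × 0.8911 / 21500 × 0.96
    = 0.04448 m = 44.48 mm

S_e ≈ 44.5 mm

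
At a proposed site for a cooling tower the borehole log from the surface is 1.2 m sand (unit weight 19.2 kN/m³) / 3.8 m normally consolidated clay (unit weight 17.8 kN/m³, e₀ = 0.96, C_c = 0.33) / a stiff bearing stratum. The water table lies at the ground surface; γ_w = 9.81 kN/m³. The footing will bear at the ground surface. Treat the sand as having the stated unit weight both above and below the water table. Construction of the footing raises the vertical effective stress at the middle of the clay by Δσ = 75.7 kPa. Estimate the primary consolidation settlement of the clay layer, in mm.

S_c ≈ 375 mm

Mid-depth of clay below the ground surface: z = 1.2 + 3.8/2 = 3.1 m.
Total vertical stress at mid-clay: σ_v = 19.2×1.2 + 17.8×1.9 = 56.86 kPa.
Pore pressure: u = 9.81×(3.1 − 0) = 30.411 kPa.
Initial effective stress: σ'_0 = σ_v − u = 56.86 − 30.411 = 26.449 kPa.
Final effective stress: σ'_f = σ'_0 + Δσ = 26.449 + 75.7 = 102.15 kPa.
Normally consolidated clay, so the full stress increment lies on the virgin compression line:
S_c = C_c·H/(1+e₀)·log₁₀(σ'_f/σ'_0) = 0.33×3.8/(1+0.96)×log₁₀(102.15/26.449)
    = 0.6398 × 0.58683 = 0.3755 m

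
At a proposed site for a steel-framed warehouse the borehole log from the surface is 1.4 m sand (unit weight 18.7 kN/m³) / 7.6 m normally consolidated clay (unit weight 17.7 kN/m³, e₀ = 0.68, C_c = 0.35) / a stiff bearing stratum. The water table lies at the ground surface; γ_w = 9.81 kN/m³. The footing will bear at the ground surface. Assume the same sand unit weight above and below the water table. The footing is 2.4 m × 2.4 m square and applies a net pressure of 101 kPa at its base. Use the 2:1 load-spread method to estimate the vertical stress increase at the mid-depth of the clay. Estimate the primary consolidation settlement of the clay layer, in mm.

S_c ≈ 146 mm

Mid-depth of clay below the ground surface: z = 1.4 + 7.6/2 = 5.2 m.
Total vertical stress at mid-clay: σ_v = 18.7×1.4 + 17.7×3.8 = 93.44 kPa.
Pore pressure: u = 9.81×(5.2 − 0) = 51.012 kPa.
Initial effective stress: σ'_0 = σ_v − u = 93.44 − 51.012 = 42.428 kPa.
Stress increase at mid-clay by the 2:1 spreading method:
Δσ = qBL/((B+z)(L+z)) = 101×2.4×2.4/((2.4+5.2)(2.4+5.2)) = 10.072 kPa
Final effective stress: σ'_f = σ'_0 + Δσ = 42.428 + 10.072 = 52.5 kPa.
Normally consolidated clay, so the full stress increment lies on the virgin compression line:
S_c = C_c·H/(1+e₀)·log₁₀(σ'_f/σ'_0) = 0.35×7.6/(1+0.68)×log₁₀(52.5/42.428)
    = 1.5833 × 0.092507 = 0.1465 m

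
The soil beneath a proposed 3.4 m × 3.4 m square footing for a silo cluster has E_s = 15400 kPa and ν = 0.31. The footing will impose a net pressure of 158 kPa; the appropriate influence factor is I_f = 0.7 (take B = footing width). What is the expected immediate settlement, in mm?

S_e ≈ 22.1 mm

Immediate (elastic) settlement: S_e = q·B·(1−ν²)/E_s · I_f.
S_e = 158 × 3.4 × (1 − 0.31²) / 15400 × 0.7
    = 158 × 3.4 × 0.9039 / 15400 × 0.7
    = 0.02207 m = 22.07 mm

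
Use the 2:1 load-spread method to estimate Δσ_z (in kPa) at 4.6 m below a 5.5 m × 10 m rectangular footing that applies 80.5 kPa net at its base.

By the 2:1 method the load spreads at 1 horizontal : 2 vertical, so at depth z the loaded area has grown by z in each plan dimension:
Δσ = qBL/((B+z)(L+z)) = 80.5×5.5×10/((5.5+4.6)(10+4.6)) = 30.025 kPa

Δσ_z ≈ 30 kPa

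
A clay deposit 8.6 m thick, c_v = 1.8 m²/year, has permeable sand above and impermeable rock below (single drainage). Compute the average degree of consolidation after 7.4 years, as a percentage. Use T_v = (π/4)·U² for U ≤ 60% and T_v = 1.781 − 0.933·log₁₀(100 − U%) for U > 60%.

Drainage path length: H_d = H = 8.6 m (single drainage).
T_v = c_v·t/H_d² = 1.8×7.4/8.6² = 0.1801.
T_v = 0.1801 corresponds to the U ≤ 60% branch:
U = √(4T_v/π) = 0.4789

U ≈ 47.9 %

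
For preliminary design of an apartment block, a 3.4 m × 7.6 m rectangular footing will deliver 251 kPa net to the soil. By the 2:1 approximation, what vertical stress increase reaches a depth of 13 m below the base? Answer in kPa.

By the 2:1 method the load spreads at 1 horizontal : 2 vertical, so at depth z the loaded area has grown by z in each plan dimension:
Δσ = qBL/((B+z)(L+z)) = 251×3.4×7.6/((3.4+13)(7.6+13)) = 19.198 kPa

Δσ_z ≈ 19.2 kPa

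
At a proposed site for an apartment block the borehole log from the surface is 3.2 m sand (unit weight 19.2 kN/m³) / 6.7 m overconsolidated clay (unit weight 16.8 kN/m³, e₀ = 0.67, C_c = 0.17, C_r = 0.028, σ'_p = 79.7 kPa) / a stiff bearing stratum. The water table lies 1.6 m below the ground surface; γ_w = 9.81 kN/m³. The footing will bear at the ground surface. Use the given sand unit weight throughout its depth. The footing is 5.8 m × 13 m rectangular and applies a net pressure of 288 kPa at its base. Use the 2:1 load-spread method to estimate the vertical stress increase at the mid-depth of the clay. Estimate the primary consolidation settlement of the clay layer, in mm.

S_c ≈ 212 mm

Mid-depth of clay below the ground surface: z = 3.2 + 6.7/2 = 6.55 m.
Total vertical stress at mid-clay: σ_v = 19.2×3.2 + 16.8×3.35 = 117.72 kPa.
Pore pressure: u = 9.81×(6.55 − 1.6) = 48.56 kPa.
Initial effective stress: σ'_0 = σ_v − u = 117.72 − 48.56 = 69.16 kPa.
Stress increase at mid-clay by the 2:1 spreading method:
Δσ = qBL/((B+z)(L+z)) = 288×5.8×13/((5.8+6.55)(13+6.55)) = 89.939 kPa
Final effective stress: σ'_f = 69.16 + 89.939 = 159.1 kPa.
σ'_f = 159.1 > σ'_p = 79.7 kPa, so the stress path crosses the preconsolidation pressure — recompression up to σ'_p, then virgin compression beyond:
S_c = H/(1+e₀)·[C_r·log₁₀(σ'_p/σ'_0) + C_c·log₁₀(σ'_f/σ'_p)]
    = 6.7/1.67 × [0.028×log₁₀(79.7/69.16) + 0.17×log₁₀(159.1/79.7)]
    = 4.012 × [0.0017249 + 0.051036] = 0.2117 m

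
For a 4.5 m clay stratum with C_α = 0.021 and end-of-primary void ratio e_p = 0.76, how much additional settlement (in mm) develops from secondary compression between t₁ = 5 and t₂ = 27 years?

Secondary compression: S_s = C_α·H/(1+e_p)·log₁₀(t₂/t₁)
S_s = 0.021×4.5/(1+0.76)×log₁₀(27/5)
    = 0.05369 × 0.7324 = 0.03932 m

S_s ≈ 39.3 mm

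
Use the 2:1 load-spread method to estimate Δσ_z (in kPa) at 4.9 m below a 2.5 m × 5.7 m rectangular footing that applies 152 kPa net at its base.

Δσ_z ≈ 27.6 kPa

By the 2:1 method the load spreads at 1 horizontal : 2 vertical, so at depth z the loaded area has grown by z in each plan dimension:
Δσ = qBL/((B+z)(L+z)) = 152×2.5×5.7/((2.5+4.9)(5.7+4.9)) = 27.613 kPa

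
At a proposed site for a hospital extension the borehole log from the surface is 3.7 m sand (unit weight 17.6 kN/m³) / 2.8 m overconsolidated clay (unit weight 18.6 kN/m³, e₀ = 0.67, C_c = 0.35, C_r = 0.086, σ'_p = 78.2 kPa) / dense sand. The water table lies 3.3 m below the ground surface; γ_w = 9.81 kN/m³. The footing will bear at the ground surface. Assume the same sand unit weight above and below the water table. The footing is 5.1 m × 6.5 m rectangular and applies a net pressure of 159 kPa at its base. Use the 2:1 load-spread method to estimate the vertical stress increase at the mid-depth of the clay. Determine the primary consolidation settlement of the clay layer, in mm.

S_c ≈ 109 mm

Mid-depth of clay below the ground surface: z = 3.7 + 2.8/2 = 5.1 m.
Total vertical stress at mid-clay: σ_v = 17.6×3.7 + 18.6×1.4 = 91.16 kPa.
Pore pressure: u = 9.81×(5.1 − 3.3) = 17.658 kPa.
Initial effective stress: σ'_0 = σ_v − u = 91.16 − 17.658 = 73.502 kPa.
Stress increase at mid-clay by the 2:1 spreading method:
Δσ = qBL/((B+z)(L+z)) = 159×5.1×6.5/((5.1+5.1)(6.5+5.1)) = 44.547 kPa
Final effective stress: σ'_f = 73.502 + 44.547 = 118.05 kPa.
σ'_f = 118.05 > σ'_p = 78.2 kPa, so the stress path crosses the preconsolidation pressure — recompression up to σ'_p, then virgin compression beyond:
S_c = H/(1+e₀)·[C_r·log₁₀(σ'_p/σ'_0) + C_c·log₁₀(σ'_f/σ'_p)]
    = 2.8/1.67 × [0.086×log₁₀(78.2/73.502) + 0.35×log₁₀(118.05/78.2)]
    = 1.6766 × [0.0023141 + 0.062601] = 0.1088 m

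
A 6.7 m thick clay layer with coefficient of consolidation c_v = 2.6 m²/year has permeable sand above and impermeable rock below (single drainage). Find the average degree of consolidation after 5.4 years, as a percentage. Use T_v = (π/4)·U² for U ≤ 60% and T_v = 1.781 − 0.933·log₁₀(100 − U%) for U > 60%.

Drainage path length: H_d = H = 6.7 m (single drainage).
T_v = c_v·t/H_d² = 2.6×5.4/6.7² = 0.31276.
T_v = 0.31276 corresponds to the U > 60% branch:
U = 1 − 10^((1.781 − T_v)/0.933)/100 = 0.6253

U ≈ 62.5 %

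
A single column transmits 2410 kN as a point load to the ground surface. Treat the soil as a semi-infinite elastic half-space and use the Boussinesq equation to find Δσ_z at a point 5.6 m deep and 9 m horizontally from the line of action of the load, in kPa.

Boussinesq vertical stress below a point load on an elastic half-space:
Δσ_z = 3P/(2πz²) · [1 + (r/z)²]^(−5/2)
r/z = 9/5.6 = 1.6071; [1+(r/z)²]^(−5/2) = 0.041154.
Δσ_z = 3×2410/(2π×5.6²) × 0.041154 = 36.693 × 0.041154 = 1.51 kPa

Δσ_z ≈ 1.51 kPa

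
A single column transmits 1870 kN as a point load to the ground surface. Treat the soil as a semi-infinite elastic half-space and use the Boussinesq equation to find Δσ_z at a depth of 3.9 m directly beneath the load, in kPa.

Boussinesq vertical stress below a point load on an elastic half-space:
Δσ_z = 3P/(2πz²) · [1 + (r/z)²]^(−5/2)
r/z = 0/3.9 = 0; [1+(r/z)²]^(−5/2) = 1.
Δσ_z = 3×1870/(2π×3.9²) × 1 = 58.702 × 1 = 58.7 kPa

Δσ_z ≈ 58.7 kPa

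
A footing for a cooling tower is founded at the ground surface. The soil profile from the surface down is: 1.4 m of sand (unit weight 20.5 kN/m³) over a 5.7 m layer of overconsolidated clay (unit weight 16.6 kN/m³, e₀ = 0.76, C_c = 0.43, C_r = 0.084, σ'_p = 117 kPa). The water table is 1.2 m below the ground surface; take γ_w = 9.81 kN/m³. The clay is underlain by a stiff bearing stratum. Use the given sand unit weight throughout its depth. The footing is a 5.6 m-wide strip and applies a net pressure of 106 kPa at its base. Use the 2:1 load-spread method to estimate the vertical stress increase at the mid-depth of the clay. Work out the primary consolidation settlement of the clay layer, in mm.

S_c ≈ 98.8 mm

Mid-depth of clay below the ground surface: z = 1.4 + 5.7/2 = 4.25 m.
Total vertical stress at mid-clay: σ_v = 20.5×1.4 + 16.6×2.85 = 76.01 kPa.
Pore pressure: u = 9.81×(4.25 − 1.2) = 29.921 kPa.
Initial effective stress: σ'_0 = σ_v − u = 76.01 − 29.921 = 46.089 kPa.
Stress increase at mid-clay by the 2:1 spreading method:
Δσ = qB/(B+z) = 106×5.6/(5.6+4.25) = 60.264 kPa
Final effective stress: σ'_f = 46.089 + 60.264 = 106.35 kPa.
σ'_f = 106.35 ≤ σ'_p = 117 kPa, so the clay remains overconsolidated and only the recompression index applies:
S_c = C_r·H/(1+e₀)·log₁₀(σ'_f/σ'_0) = 0.084×5.7/1.76×log₁₀(106.35/46.089)
    = 0.27204 × 0.36314 = 0.09879 m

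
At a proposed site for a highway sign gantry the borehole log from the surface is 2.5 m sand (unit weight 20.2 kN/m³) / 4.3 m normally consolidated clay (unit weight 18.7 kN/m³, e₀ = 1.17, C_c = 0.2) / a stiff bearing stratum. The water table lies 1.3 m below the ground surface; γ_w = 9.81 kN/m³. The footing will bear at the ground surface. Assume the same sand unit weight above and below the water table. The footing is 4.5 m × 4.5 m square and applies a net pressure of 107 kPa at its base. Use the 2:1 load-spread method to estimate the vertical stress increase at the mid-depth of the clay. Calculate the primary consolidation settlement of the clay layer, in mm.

S_c ≈ 63.6 mm

Mid-depth of clay below the ground surface: z = 2.5 + 4.3/2 = 4.65 m.
Total vertical stress at mid-clay: σ_v = 20.2×2.5 + 18.7×2.15 = 90.705 kPa.
Pore pressure: u = 9.81×(4.65 − 1.3) = 32.864 kPa.
Initial effective stress: σ'_0 = σ_v − u = 90.705 − 32.864 = 57.841 kPa.
Stress increase at mid-clay by the 2:1 spreading method:
Δσ = qBL/((B+z)(L+z)) = 107×4.5×4.5/((4.5+4.65)(4.5+4.65)) = 25.88 kPa
Final effective stress: σ'_f = σ'_0 + Δσ = 57.841 + 25.88 = 83.721 kPa.
Normally consolidated clay, so the full stress increment lies on the virgin compression line:
S_c = C_c·H/(1+e₀)·log₁₀(σ'_f/σ'_0) = 0.2×4.3/(1+1.17)×log₁₀(83.721/57.841)
    = 0.39631 × 0.1606 = 0.06365 m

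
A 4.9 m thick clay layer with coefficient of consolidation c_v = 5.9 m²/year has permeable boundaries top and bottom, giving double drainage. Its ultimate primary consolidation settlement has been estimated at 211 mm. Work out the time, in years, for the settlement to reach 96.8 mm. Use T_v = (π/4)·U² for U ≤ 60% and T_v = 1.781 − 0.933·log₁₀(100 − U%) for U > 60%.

Drainage path length: H_d = H/2 = 2.45 m (double drainage).
U = S(t)/S_ult = 96.8/211 = 0.4588.
U ≤ 60%: T_v = (π/4)·U² = (π/4)×0.45877² = 0.1653.
t = T_v·H_d²/c_v = 0.1653×2.45²/5.9 = 0.1682 years.

t ≈ 0.168 years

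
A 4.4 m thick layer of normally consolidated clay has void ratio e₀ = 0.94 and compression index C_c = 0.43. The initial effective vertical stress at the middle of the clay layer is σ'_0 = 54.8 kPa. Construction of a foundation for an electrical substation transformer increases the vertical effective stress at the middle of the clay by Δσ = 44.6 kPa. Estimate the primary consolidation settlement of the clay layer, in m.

Final effective stress: σ'_f = σ'_0 + Δσ = 54.8 + 44.6 = 99.4 kPa.
Normally consolidated clay, so the full stress increment lies on the virgin compression line:
S_c = C_c·H/(1+e₀)·log₁₀(σ'_f/σ'_0) = 0.43×4.4/(1+0.94)×log₁₀(99.4/54.8)
    = 0.97526 × 0.25861 = 0.2522 m

S_c ≈ 0.252 m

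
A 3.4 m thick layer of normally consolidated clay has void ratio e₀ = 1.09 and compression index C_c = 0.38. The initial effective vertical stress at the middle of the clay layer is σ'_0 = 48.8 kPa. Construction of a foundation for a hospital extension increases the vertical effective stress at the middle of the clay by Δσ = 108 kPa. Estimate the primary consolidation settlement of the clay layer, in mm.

S_c ≈ 313 mm

Final effective stress: σ'_f = σ'_0 + Δσ = 48.8 + 108 = 156.8 kPa.
Normally consolidated clay, so the full stress increment lies on the virgin compression line:
S_c = C_c·H/(1+e₀)·log₁₀(σ'_f/σ'_0) = 0.38×3.4/(1+1.09)×log₁₀(156.8/48.8)
    = 0.61818 × 0.50693 = 0.3134 m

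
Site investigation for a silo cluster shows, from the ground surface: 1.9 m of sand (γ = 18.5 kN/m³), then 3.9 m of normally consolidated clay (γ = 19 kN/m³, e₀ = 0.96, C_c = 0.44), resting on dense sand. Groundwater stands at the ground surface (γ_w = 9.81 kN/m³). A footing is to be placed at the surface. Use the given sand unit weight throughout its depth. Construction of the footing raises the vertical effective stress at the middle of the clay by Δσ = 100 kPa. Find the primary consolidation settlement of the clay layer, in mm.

Mid-depth of clay below the ground surface: z = 1.9 + 3.9/2 = 3.85 m.
Total vertical stress at mid-clay: σ_v = 18.5×1.9 + 19×1.95 = 72.2 kPa.
Pore pressure: u = 9.81×(3.85 − 0) = 37.769 kPa.
Initial effective stress: σ'_0 = σ_v − u = 72.2 − 37.769 = 34.431 kPa.
Final effective stress: σ'_f = σ'_0 + Δσ = 34.431 + 100 = 134.43 kPa.
Normally consolidated clay, so the full stress increment lies on the virgin compression line:
S_c = C_c·H/(1+e₀)·log₁₀(σ'_f/σ'_0) = 0.44×3.9/(1+0.96)×log₁₀(134.43/34.431)
    = 0.87551 × 0.59155 = 0.5179 m

S_c ≈ 518 mm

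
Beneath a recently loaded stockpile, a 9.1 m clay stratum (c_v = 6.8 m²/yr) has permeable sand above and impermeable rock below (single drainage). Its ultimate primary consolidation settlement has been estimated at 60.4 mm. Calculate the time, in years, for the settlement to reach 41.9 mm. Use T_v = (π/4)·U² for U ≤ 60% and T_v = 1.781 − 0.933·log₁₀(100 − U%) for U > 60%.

Drainage path length: H_d = H = 9.1 m (single drainage).
U = S(t)/S_ult = 41.9/60.4 = 0.6937.
U > 60%: T_v = 1.781 − 0.933·log₁₀(100 − 69.371) = 0.39444.
t = T_v·H_d²/c_v = 0.39444×9.1²/6.8 = 4.803 years.

t ≈ 4.8 years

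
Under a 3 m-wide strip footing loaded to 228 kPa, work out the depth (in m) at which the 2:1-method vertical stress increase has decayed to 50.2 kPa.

z ≈ 10.6 m

2:1 spreading — at depth z the loaded area has grown by z in each plan dimension:
qB/(B+z) = Δσ_z ⇒ z = qB/Δσ_z − B = 228×3/50.2 − 3 = 10.63 m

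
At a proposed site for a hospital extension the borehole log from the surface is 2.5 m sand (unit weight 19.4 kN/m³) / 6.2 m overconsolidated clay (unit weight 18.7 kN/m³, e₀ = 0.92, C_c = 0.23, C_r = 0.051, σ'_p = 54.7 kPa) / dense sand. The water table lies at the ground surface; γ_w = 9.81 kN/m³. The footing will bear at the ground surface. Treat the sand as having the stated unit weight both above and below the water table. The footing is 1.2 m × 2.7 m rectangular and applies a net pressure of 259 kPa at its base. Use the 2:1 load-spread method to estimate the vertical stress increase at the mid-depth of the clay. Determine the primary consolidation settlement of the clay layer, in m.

S_c ≈ 0.0668 m

Mid-depth of clay below the ground surface: z = 2.5 + 6.2/2 = 5.6 m.
Total vertical stress at mid-clay: σ_v = 19.4×2.5 + 18.7×3.1 = 106.47 kPa.
Pore pressure: u = 9.81×(5.6 − 0) = 54.936 kPa.
Initial effective stress: σ'_0 = σ_v − u = 106.47 − 54.936 = 51.534 kPa.
Stress increase at mid-clay by the 2:1 spreading method:
Δσ = qBL/((B+z)(L+z)) = 259×1.2×2.7/((1.2+5.6)(2.7+5.6)) = 14.868 kPa
Final effective stress: σ'_f = 51.534 + 14.868 = 66.402 kPa.
σ'_f = 66.402 > σ'_p = 54.7 kPa, so the stress path crosses the preconsolidation pressure — recompression up to σ'_p, then virgin compression beyond:
S_c = H/(1+e₀)·[C_r·log₁₀(σ'_p/σ'_0) + C_c·log₁₀(σ'_f/σ'_p)]
    = 6.2/1.92 × [0.051×log₁₀(54.7/51.534) + 0.23×log₁₀(66.402/54.7)]
    = 3.2292 × [0.0013206 + 0.019365] = 0.0668 m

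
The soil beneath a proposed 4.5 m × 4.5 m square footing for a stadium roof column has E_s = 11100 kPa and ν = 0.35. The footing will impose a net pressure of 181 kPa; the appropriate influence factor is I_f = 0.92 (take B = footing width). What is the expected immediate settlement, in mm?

S_e ≈ 59.2 mm

Immediate (elastic) settlement: S_e = q·B·(1−ν²)/E_s · I_f.
S_e = 181 × 4.5 × (1 − 0.35²) / 11100 × 0.92
    = 181 × 4.5 × 0.8775 / 11100 × 0.92
    = 0.05924 m = 59.24 mm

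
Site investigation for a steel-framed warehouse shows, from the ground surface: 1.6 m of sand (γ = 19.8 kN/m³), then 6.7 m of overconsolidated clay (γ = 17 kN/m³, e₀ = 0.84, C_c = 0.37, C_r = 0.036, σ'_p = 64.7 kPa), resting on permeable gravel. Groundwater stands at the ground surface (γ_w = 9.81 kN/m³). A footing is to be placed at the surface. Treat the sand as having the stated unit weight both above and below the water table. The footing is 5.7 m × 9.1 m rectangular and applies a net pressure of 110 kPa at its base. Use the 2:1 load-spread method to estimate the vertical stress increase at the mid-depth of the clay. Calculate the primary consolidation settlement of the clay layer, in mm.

S_c ≈ 138 mm

Mid-depth of clay below the ground surface: z = 1.6 + 6.7/2 = 4.95 m.
Total vertical stress at mid-clay: σ_v = 19.8×1.6 + 17×3.35 = 88.63 kPa.
Pore pressure: u = 9.81×(4.95 − 0) = 48.56 kPa.
Initial effective stress: σ'_0 = σ_v − u = 88.63 − 48.56 = 40.07 kPa.
Stress increase at mid-clay by the 2:1 spreading method:
Δσ = qBL/((B+z)(L+z)) = 110×5.7×9.1/((5.7+4.95)(9.1+4.95)) = 38.131 kPa
Final effective stress: σ'_f = 40.07 + 38.131 = 78.201 kPa.
σ'_f = 78.201 > σ'_p = 64.7 kPa, so the stress path crosses the preconsolidation pressure — recompression up to σ'_p, then virgin compression beyond:
S_c = H/(1+e₀)·[C_r·log₁₀(σ'_p/σ'_0) + C_c·log₁₀(σ'_f/σ'_p)]
    = 6.7/1.84 × [0.036×log₁₀(64.7/40.07) + 0.37×log₁₀(78.201/64.7)]
    = 3.6413 × [0.0074911 + 0.030454] = 0.1382 m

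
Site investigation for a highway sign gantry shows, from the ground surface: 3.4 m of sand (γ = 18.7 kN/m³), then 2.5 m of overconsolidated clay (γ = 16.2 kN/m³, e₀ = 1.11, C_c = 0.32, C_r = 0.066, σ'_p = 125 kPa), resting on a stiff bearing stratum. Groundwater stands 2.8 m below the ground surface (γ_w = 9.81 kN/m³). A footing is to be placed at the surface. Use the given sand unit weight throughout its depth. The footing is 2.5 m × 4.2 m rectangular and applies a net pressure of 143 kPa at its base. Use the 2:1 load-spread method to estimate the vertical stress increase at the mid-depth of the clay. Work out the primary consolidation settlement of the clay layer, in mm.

S_c ≈ 10.5 mm

Mid-depth of clay below the ground surface: z = 3.4 + 2.5/2 = 4.65 m.
Total vertical stress at mid-clay: σ_v = 18.7×3.4 + 16.2×1.25 = 83.83 kPa.
Pore pressure: u = 9.81×(4.65 − 2.8) = 18.149 kPa.
Initial effective stress: σ'_0 = σ_v − u = 83.83 − 18.149 = 65.681 kPa.
Stress increase at mid-clay by the 2:1 spreading method:
Δσ = qBL/((B+z)(L+z)) = 143×2.5×4.2/((2.5+4.65)(4.2+4.65)) = 23.729 kPa
Final effective stress: σ'_f = 65.681 + 23.729 = 89.41 kPa.
σ'_f = 89.41 ≤ σ'_p = 125 kPa, so the clay remains overconsolidated and only the recompression index applies:
S_c = C_r·H/(1+e₀)·log₁₀(σ'_f/σ'_0) = 0.066×2.5/2.11×log₁₀(89.41/65.681)
    = 0.078197 × 0.13395 = 0.01047 m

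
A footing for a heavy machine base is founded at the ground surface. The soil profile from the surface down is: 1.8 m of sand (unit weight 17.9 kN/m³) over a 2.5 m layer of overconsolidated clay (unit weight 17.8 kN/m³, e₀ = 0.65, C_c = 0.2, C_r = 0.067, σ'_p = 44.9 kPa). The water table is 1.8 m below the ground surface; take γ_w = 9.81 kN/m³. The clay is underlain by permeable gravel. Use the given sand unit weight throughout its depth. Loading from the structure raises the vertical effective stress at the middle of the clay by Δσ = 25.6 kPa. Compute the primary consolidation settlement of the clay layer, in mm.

S_c ≈ 57 mm

Mid-depth of clay below the ground surface: z = 1.8 + 2.5/2 = 3.05 m.
Total vertical stress at mid-clay: σ_v = 17.9×1.8 + 17.8×1.25 = 54.47 kPa.
Pore pressure: u = 9.81×(3.05 − 1.8) = 12.263 kPa.
Initial effective stress: σ'_0 = σ_v − u = 54.47 − 12.263 = 42.207 kPa.
Final effective stress: σ'_f = 42.207 + 25.6 = 67.807 kPa.
σ'_f = 67.807 > σ'_p = 44.9 kPa, so the stress path crosses the preconsolidation pressure — recompression up to σ'_p, then virgin compression beyond:
S_c = H/(1+e₀)·[C_r·log₁₀(σ'_p/σ'_0) + C_c·log₁₀(σ'_f/σ'_p)]
    = 2.5/1.65 × [0.067×log₁₀(44.9/42.207) + 0.2×log₁₀(67.807/44.9)]
    = 1.5152 × [0.0017997 + 0.035806] = 0.05698 m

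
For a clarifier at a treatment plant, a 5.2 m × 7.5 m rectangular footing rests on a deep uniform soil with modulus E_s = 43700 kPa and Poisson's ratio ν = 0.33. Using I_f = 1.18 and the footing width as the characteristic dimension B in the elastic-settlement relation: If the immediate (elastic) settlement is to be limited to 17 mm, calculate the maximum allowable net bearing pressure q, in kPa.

S_e = q·B·(1−ν²)/E_s · I_f  ⇒  q = S_e·E_s / (B·(1−ν²)·I_f).
q = 0.017 × 43700 / (5.2 × 0.8911 × 1.18) = 135.9 kPa

q ≈ 136 kPa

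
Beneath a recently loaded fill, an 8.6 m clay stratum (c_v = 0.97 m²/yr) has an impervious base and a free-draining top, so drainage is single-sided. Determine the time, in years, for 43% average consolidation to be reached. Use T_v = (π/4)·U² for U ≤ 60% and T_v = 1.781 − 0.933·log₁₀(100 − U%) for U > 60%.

t ≈ 11.1 years

Drainage path length: H_d = H = 8.6 m (single drainage).
U ≤ 60%: T_v = (π/4)·U² = (π/4)×0.43² = 0.14522.
t = T_v·H_d²/c_v = 0.14522×8.6²/0.97 = 11.07 years.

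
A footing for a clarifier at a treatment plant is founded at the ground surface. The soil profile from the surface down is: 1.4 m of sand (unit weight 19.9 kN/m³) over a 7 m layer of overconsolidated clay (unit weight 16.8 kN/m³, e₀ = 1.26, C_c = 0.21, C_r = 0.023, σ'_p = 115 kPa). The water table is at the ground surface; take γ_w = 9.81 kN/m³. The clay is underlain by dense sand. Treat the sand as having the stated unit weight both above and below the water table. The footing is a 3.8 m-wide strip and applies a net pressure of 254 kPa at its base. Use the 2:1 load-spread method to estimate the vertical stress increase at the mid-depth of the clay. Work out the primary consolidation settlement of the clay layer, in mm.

Mid-depth of clay below the ground surface: z = 1.4 + 7/2 = 4.9 m.
Total vertical stress at mid-clay: σ_v = 19.9×1.4 + 16.8×3.5 = 86.66 kPa.
Pore pressure: u = 9.81×(4.9 − 0) = 48.069 kPa.
Initial effective stress: σ'_0 = σ_v − u = 86.66 − 48.069 = 38.591 kPa.
Stress increase at mid-clay by the 2:1 spreading method:
Δσ = qB/(B+z) = 254×3.8/(3.8+4.9) = 110.94 kPa
Final effective stress: σ'_f = 38.591 + 110.94 = 149.53 kPa.
σ'_f = 149.53 > σ'_p = 115 kPa, so the stress path crosses the preconsolidation pressure — recompression up to σ'_p, then virgin compression beyond:
S_c = H/(1+e₀)·[C_r·log₁₀(σ'_p/σ'_0) + C_c·log₁₀(σ'_f/σ'_p)]
    = 7/2.26 × [0.023×log₁₀(115/38.591) + 0.21×log₁₀(149.53/115)]
    = 3.0973 × [0.010907 + 0.023946] = 0.108 m

S_c ≈ 108 mm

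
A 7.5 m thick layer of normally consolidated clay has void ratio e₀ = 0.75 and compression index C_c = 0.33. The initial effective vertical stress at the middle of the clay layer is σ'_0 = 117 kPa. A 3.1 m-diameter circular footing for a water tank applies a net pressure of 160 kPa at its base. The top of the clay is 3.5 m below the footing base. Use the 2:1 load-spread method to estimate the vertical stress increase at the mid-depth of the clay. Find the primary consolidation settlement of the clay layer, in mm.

S_c ≈ 71.1 mm

Mid-depth of clay below the footing base: z = 3.5 + 7.5/2 = 7.25 m.
Stress increase at mid-clay by the 2:1 spreading method:
Δσ ≈ qD²/(D+z)² = 160×3.1²/(3.1+7.25)² = 14.354 kPa
Final effective stress: σ'_f = σ'_0 + Δσ = 117 + 14.354 = 131.35 kPa.
Normally consolidated clay, so the full stress increment lies on the virgin compression line:
S_c = C_c·H/(1+e₀)·log₁₀(σ'_f/σ'_0) = 0.33×7.5/(1+0.75)×log₁₀(131.35/117)
    = 1.4143 × 0.050244 = 0.07106 m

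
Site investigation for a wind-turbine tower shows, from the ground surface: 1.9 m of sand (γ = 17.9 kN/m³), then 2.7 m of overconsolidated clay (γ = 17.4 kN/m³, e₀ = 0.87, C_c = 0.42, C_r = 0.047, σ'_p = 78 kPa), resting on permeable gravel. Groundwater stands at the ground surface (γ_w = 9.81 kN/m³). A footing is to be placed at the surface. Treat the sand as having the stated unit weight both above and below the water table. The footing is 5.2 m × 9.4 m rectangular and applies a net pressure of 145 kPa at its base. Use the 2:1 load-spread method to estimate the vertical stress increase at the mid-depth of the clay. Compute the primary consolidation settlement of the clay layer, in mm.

S_c ≈ 76.1 mm

Mid-depth of clay below the ground surface: z = 1.9 + 2.7/2 = 3.25 m.
Total vertical stress at mid-clay: σ_v = 17.9×1.9 + 17.4×1.35 = 57.5 kPa.
Pore pressure: u = 9.81×(3.25 − 0) = 31.883 kPa.
Initial effective stress: σ'_0 = σ_v − u = 57.5 − 31.883 = 25.617 kPa.
Stress increase at mid-clay by the 2:1 spreading method:
Δσ = qBL/((B+z)(L+z)) = 145×5.2×9.4/((5.2+3.25)(9.4+3.25)) = 66.306 kPa
Final effective stress: σ'_f = 25.617 + 66.306 = 91.923 kPa.
σ'_f = 91.923 > σ'_p = 78 kPa, so the stress path crosses the preconsolidation pressure — recompression up to σ'_p, then virgin compression beyond:
S_c = H/(1+e₀)·[C_r·log₁₀(σ'_p/σ'_0) + C_c·log₁₀(σ'_f/σ'_p)]
    = 2.7/1.87 × [0.047×log₁₀(78/25.617) + 0.42×log₁₀(91.923/78)]
    = 1.4439 × [0.022728 + 0.029958] = 0.07607 m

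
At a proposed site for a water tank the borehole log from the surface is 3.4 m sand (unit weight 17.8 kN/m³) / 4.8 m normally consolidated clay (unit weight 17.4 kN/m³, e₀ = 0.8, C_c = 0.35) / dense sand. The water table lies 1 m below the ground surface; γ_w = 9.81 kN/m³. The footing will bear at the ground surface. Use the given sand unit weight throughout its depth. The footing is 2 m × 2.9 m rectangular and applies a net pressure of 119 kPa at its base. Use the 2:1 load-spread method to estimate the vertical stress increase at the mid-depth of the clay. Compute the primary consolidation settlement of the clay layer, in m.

Mid-depth of clay below the ground surface: z = 3.4 + 4.8/2 = 5.8 m.
Total vertical stress at mid-clay: σ_v = 17.8×3.4 + 17.4×2.4 = 102.28 kPa.
Pore pressure: u = 9.81×(5.8 − 1) = 47.088 kPa.
Initial effective stress: σ'_0 = σ_v − u = 102.28 − 47.088 = 55.192 kPa.
Stress increase at mid-clay by the 2:1 spreading method:
Δσ = qBL/((B+z)(L+z)) = 119×2×2.9/((2+5.8)(2.9+5.8)) = 10.171 kPa
Final effective stress: σ'_f = σ'_0 + Δσ = 55.192 + 10.171 = 65.363 kPa.
Normally consolidated clay, so the full stress increment lies on the virgin compression line:
S_c = C_c·H/(1+e₀)·log₁₀(σ'_f/σ'_0) = 0.35×4.8/(1+0.8)×log₁₀(65.363/55.192)
    = 0.93333 × 0.073456 = 0.06856 m

S_c ≈ 0.0686 m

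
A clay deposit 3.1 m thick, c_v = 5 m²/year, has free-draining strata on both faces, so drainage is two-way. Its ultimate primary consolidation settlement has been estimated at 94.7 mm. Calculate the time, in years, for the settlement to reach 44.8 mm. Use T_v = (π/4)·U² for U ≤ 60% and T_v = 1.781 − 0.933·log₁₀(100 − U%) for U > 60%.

Drainage path length: H_d = H/2 = 1.55 m (double drainage).
U = S(t)/S_ult = 44.8/94.7 = 0.4731.
U ≤ 60%: T_v = (π/4)·U² = (π/4)×0.47307² = 0.17577.
t = T_v·H_d²/c_v = 0.17577×1.55²/5 = 0.08446 years.

t ≈ 0.0845 years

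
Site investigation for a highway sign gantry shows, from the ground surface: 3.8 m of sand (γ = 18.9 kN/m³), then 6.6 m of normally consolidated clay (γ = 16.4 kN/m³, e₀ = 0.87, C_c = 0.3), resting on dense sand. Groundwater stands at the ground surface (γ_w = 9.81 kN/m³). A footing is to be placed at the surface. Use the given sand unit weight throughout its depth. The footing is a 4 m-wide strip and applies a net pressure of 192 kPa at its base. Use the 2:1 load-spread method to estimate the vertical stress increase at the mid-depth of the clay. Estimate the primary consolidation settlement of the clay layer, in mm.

Mid-depth of clay below the ground surface: z = 3.8 + 6.6/2 = 7.1 m.
Total vertical stress at mid-clay: σ_v = 18.9×3.8 + 16.4×3.3 = 125.94 kPa.
Pore pressure: u = 9.81×(7.1 − 0) = 69.651 kPa.
Initial effective stress: σ'_0 = σ_v − u = 125.94 − 69.651 = 56.289 kPa.
Stress increase at mid-clay by the 2:1 spreading method:
Δσ = qB/(B+z) = 192×4/(4+7.1) = 69.189 kPa
Final effective stress: σ'_f = σ'_0 + Δσ = 56.289 + 69.189 = 125.48 kPa.
Normally consolidated clay, so the full stress increment lies on the virgin compression line:
S_c = C_c·H/(1+e₀)·log₁₀(σ'_f/σ'_0) = 0.3×6.6/(1+0.87)×log₁₀(125.48/56.289)
    = 1.0588 × 0.34815 = 0.3686 m

S_c ≈ 369 mm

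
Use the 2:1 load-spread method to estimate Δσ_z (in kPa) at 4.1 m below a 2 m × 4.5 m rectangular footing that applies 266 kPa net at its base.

Δσ_z ≈ 45.6 kPa

By the 2:1 method the load spreads at 1 horizontal : 2 vertical, so at depth z the loaded area has grown by z in each plan dimension:
Δσ = qBL/((B+z)(L+z)) = 266×2×4.5/((2+4.1)(4.5+4.1)) = 45.635 kPa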